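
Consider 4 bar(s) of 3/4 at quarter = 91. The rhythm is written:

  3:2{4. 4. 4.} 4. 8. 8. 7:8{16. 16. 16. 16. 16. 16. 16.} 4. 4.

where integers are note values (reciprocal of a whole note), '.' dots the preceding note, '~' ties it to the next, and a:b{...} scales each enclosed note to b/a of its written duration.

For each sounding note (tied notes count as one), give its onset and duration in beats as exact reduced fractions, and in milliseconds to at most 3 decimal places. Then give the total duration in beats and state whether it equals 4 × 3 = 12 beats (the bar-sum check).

1) 0.0ms=0b +659.341ms=1b
2) 659.341ms=1b +659.341ms=1b
3) 1318.681ms=2b +659.341ms=1b
4) 1978.022ms=3b +989.011ms=3/2b
5) 2967.033ms=9/2b +494.505ms=3/4b
6) 3461.538ms=21/4b +494.505ms=3/4b
7) 3956.044ms=6b +282.575ms=3/7b
8) 4238.619ms=45/7b +282.575ms=3/7b
9) 4521.193ms=48/7b +282.575ms=3/7b
10) 4803.768ms=51/7b +282.575ms=3/7b
11) 5086.342ms=54/7b +282.575ms=3/7b
12) 5368.917ms=57/7b +282.575ms=3/7b
13) 5651.491ms=60/7b +282.575ms=3/7b
14) 5934.066ms=9b +989.011ms=3/2b
15) 6923.077ms=21/2b +989.011ms=3/2b
Σ=12b of 12 (91bpm 3/4) — PASS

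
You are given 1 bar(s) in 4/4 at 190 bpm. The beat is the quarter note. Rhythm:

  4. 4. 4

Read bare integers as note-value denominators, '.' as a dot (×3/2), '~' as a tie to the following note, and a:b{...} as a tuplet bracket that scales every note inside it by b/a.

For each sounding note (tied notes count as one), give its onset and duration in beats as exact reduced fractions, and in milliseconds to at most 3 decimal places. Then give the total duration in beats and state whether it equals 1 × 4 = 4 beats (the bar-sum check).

1) 0.0ms=0b +473.684ms=3/2b
2) 473.684ms=3/2b +473.684ms=3/2b
3) 947.368ms=3b +315.789ms=1b
Σ=4b of 4 (190bpm 4/4) — PASS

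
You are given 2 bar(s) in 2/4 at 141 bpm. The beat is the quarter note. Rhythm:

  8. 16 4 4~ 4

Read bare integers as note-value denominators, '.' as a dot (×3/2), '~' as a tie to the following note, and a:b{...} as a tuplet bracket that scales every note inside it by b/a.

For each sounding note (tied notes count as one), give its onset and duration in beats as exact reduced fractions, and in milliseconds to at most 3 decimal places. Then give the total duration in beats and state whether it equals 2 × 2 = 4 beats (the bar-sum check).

1) 0.0ms=0b +319.149ms=3/4b
2) 319.149ms=3/4b +106.383ms=1/4b
3) 425.532ms=1b +425.532ms=1b
4) 851.064ms=2b +851.064ms=2b
Σ=4b of 4 (141bpm 2/4) — PASS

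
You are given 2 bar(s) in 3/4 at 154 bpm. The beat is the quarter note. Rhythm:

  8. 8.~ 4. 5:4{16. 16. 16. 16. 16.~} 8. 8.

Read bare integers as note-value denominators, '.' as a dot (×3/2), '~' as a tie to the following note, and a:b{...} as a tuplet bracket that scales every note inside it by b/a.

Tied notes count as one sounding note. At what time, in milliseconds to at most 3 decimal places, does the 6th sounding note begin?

note 6 onset = 39/10b = 1519.481ms

1. 0.0ms @ 0 + 292.208ms (3/4)
2. 292.208ms @ 3/4 + 876.623ms (9/4)
3. 1168.831ms @ 3 + 116.883ms (3/10)
4. 1285.714ms @ 33/10 + 116.883ms (3/10)
5. 1402.597ms @ 18/5 + 116.883ms (3/10)
6. 1519.481ms @ 39/10 + 116.883ms (3/10)
7. 1636.364ms @ 21/5 + 409.091ms (21/20)
8. 2045.455ms @ 21/4 + 292.208ms (3/4)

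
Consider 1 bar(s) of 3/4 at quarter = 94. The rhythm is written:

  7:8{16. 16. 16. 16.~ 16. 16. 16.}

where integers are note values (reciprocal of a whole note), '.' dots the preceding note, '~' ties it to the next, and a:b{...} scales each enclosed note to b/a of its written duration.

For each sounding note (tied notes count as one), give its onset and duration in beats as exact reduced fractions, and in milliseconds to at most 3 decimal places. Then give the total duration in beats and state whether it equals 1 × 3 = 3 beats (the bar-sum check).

1) 0.0ms=0b +273.556ms=3/7b
2) 273.556ms=3/7b +273.556ms=3/7b
3) 547.112ms=6/7b +273.556ms=3/7b
4) 820.669ms=9/7b +547.112ms=6/7b
5) 1367.781ms=15/7b +273.556ms=3/7b
6) 1641.337ms=18/7b +273.556ms=3/7b
Σ=3b of 3 (94bpm 3/4) — PASS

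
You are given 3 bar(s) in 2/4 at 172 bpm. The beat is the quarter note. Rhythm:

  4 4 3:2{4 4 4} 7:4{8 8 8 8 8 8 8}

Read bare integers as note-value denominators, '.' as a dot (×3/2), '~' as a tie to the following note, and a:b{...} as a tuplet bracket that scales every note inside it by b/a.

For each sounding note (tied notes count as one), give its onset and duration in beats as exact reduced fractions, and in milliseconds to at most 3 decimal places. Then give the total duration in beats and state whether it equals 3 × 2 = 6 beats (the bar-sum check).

1) 0.0ms=0b +348.837ms=1b
2) 348.837ms=1b +348.837ms=1b
3) 697.674ms=2b +232.558ms=2/3b
4) 930.233ms=8/3b +232.558ms=2/3b
5) 1162.791ms=10/3b +232.558ms=2/3b
6) 1395.349ms=4b +99.668ms=2/7b
7) 1495.017ms=30/7b +99.668ms=2/7b
8) 1594.684ms=32/7b +99.668ms=2/7b
9) 1694.352ms=34/7b +99.668ms=2/7b
10) 1794.02ms=36/7b +99.668ms=2/7b
11) 1893.688ms=38/7b +99.668ms=2/7b
12) 1993.355ms=40/7b +99.668ms=2/7b
Σ=6b of 6 (172bpm 2/4) — PASS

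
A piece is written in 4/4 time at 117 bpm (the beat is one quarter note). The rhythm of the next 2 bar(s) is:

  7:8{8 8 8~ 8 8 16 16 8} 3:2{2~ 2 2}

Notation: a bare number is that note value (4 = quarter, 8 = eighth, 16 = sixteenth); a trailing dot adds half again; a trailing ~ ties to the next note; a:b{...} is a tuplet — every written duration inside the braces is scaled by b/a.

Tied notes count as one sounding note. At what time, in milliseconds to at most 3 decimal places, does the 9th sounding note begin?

note 9 onset = 20/3b = 3418.803ms

1. 0.0ms @ 0 + 293.04ms (4/7)
2. 293.04ms @ 4/7 + 293.04ms (4/7)
3. 586.081ms @ 8/7 + 586.081ms (8/7)
4. 1172.161ms @ 16/7 + 293.04ms (4/7)
5. 1465.201ms @ 20/7 + 146.52ms (2/7)
6. 1611.722ms @ 22/7 + 146.52ms (2/7)
7. 1758.242ms @ 24/7 + 293.04ms (4/7)
8. 2051.282ms @ 4 + 1367.521ms (8/3)
9. 3418.803ms @ 20/3 + 683.761ms (4/3)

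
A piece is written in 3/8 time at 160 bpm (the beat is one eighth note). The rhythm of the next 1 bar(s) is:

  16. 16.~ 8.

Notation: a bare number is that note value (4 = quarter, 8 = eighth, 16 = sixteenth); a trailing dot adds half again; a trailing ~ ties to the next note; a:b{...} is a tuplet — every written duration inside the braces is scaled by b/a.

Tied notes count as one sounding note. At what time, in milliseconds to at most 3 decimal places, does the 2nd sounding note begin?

1. 0.0ms @ 0 + 281.25ms (3/4)
2. 281.25ms @ 3/4 + 843.75ms (9/4)

note 2 onset = 3/4b = 281.25ms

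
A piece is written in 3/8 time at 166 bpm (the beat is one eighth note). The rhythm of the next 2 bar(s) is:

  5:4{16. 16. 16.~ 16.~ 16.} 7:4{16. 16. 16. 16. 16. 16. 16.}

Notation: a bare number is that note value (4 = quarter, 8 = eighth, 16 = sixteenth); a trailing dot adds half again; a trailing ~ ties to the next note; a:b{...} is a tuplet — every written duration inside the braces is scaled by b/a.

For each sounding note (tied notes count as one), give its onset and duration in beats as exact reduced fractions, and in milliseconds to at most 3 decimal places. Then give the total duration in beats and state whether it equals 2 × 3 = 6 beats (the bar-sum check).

1) 0.0ms=0b +216.867ms=3/5b
2) 216.867ms=3/5b +216.867ms=3/5b
3) 433.735ms=6/5b +650.602ms=9/5b
4) 1084.337ms=3b +154.905ms=3/7b
5) 1239.243ms=24/7b +154.905ms=3/7b
6) 1394.148ms=27/7b +154.905ms=3/7b
7) 1549.053ms=30/7b +154.905ms=3/7b
8) 1703.959ms=33/7b +154.905ms=3/7b
9) 1858.864ms=36/7b +154.905ms=3/7b
10) 2013.769ms=39/7b +154.905ms=3/7b
Σ=6b of 6 (166bpm 3/8) — PASS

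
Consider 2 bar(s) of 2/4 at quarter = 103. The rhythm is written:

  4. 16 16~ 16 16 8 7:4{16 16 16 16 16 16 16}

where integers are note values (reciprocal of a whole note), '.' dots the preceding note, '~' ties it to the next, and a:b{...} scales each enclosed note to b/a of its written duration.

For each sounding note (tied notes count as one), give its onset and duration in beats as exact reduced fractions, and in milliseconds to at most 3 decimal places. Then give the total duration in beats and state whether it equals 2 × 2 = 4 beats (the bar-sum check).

1) 0.0ms=0b +873.786ms=3/2b
2) 873.786ms=3/2b +145.631ms=1/4b
3) 1019.417ms=7/4b +291.262ms=1/2b
4) 1310.68ms=9/4b +145.631ms=1/4b
5) 1456.311ms=5/2b +291.262ms=1/2b
6) 1747.573ms=3b +83.218ms=1/7b
7) 1830.791ms=22/7b +83.218ms=1/7b
8) 1914.008ms=23/7b +83.218ms=1/7b
9) 1997.226ms=24/7b +83.218ms=1/7b
10) 2080.444ms=25/7b +83.218ms=1/7b
11) 2163.662ms=26/7b +83.218ms=1/7b
12) 2246.879ms=27/7b +83.218ms=1/7b
Σ=4b of 4 (103bpm 2/4) — PASS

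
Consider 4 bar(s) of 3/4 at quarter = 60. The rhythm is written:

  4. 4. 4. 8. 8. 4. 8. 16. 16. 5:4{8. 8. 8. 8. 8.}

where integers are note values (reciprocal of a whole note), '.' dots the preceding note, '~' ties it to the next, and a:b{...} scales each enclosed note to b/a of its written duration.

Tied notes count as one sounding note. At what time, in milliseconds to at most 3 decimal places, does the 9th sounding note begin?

1. 0.0ms @ 0 + 1500.0ms (3/2)
2. 1500.0ms @ 3/2 + 1500.0ms (3/2)
3. 3000.0ms @ 3 + 1500.0ms (3/2)
4. 4500.0ms @ 9/2 + 750.0ms (3/4)
5. 5250.0ms @ 21/4 + 750.0ms (3/4)
6. 6000.0ms @ 6 + 1500.0ms (3/2)
7. 7500.0ms @ 15/2 + 750.0ms (3/4)
8. 8250.0ms @ 33/4 + 375.0ms (3/8)
9. 8625.0ms @ 69/8 + 375.0ms (3/8)
10. 9000.0ms @ 9 + 600.0ms (3/5)
11. 9600.0ms @ 48/5 + 600.0ms (3/5)
12. 10200.0ms @ 51/5 + 600.0ms (3/5)
13. 10800.0ms @ 54/5 + 600.0ms (3/5)
14. 11400.0ms @ 57/5 + 600.0ms (3/5)

note 9 onset = 69/8b = 8625.0ms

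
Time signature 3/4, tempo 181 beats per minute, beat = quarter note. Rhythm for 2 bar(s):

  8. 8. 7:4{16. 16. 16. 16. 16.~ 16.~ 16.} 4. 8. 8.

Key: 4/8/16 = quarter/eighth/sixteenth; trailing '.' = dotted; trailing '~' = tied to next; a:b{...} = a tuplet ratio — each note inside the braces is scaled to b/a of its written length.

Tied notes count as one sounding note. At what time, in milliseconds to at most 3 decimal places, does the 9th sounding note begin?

note 9 onset = 9/2b = 1491.713ms

1. 0.0ms @ 0 + 248.619ms (3/4)
2. 248.619ms @ 3/4 + 248.619ms (3/4)
3. 497.238ms @ 3/2 + 71.034ms (3/14)
4. 568.272ms @ 12/7 + 71.034ms (3/14)
5. 639.305ms @ 27/14 + 71.034ms (3/14)
6. 710.339ms @ 15/7 + 71.034ms (3/14)
7. 781.373ms @ 33/14 + 213.102ms (9/14)
8. 994.475ms @ 3 + 497.238ms (3/2)
9. 1491.713ms @ 9/2 + 248.619ms (3/4)
10. 1740.331ms @ 21/4 + 248.619ms (3/4)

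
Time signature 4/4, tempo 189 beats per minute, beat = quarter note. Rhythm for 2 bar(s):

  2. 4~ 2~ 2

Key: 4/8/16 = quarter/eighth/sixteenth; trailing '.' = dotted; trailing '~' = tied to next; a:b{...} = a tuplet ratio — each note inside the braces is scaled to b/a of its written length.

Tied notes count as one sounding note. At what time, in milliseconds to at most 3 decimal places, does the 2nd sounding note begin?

1. 0.0ms @ 0 + 952.381ms (3)
2. 952.381ms @ 3 + 1587.302ms (5)

note 2 onset = 3b = 952.381ms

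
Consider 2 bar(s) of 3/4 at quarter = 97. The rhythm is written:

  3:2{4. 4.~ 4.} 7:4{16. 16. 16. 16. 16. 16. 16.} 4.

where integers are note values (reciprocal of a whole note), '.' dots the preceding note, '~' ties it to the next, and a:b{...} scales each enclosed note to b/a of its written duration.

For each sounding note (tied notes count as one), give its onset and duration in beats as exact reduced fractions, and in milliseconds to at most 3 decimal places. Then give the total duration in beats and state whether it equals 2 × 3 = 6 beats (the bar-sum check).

1) 0.0ms=0b +618.557ms=1b
2) 618.557ms=1b +1237.113ms=2b
3) 1855.67ms=3b +132.548ms=3/14b
4) 1988.218ms=45/14b +132.548ms=3/14b
5) 2120.766ms=24/7b +132.548ms=3/14b
6) 2253.314ms=51/14b +132.548ms=3/14b
7) 2385.862ms=27/7b +132.548ms=3/14b
8) 2518.409ms=57/14b +132.548ms=3/14b
9) 2650.957ms=30/7b +132.548ms=3/14b
10) 2783.505ms=9/2b +927.835ms=3/2b
Σ=6b of 6 (97bpm 3/4) — PASS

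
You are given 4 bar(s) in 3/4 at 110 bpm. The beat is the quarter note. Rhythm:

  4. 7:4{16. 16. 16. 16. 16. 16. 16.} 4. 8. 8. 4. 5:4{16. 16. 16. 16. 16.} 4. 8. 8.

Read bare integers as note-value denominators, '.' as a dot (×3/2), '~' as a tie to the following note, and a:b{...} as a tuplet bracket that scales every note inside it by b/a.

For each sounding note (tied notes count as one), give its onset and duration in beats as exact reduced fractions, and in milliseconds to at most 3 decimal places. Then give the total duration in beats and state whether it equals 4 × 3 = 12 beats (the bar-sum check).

1) 0.0ms=0b +818.182ms=3/2b
2) 818.182ms=3/2b +116.883ms=3/14b
3) 935.065ms=12/7b +116.883ms=3/14b
4) 1051.948ms=27/14b +116.883ms=3/14b
5) 1168.831ms=15/7b +116.883ms=3/14b
6) 1285.714ms=33/14b +116.883ms=3/14b
7) 1402.597ms=18/7b +116.883ms=3/14b
8) 1519.481ms=39/14b +116.883ms=3/14b
9) 1636.364ms=3b +818.182ms=3/2b
10) 2454.545ms=9/2b +409.091ms=3/4b
11) 2863.636ms=21/4b +409.091ms=3/4b
12) 3272.727ms=6b +818.182ms=3/2b
13) 4090.909ms=15/2b +163.636ms=3/10b
14) 4254.545ms=39/5b +163.636ms=3/10b
15) 4418.182ms=81/10b +163.636ms=3/10b
16) 4581.818ms=42/5b +163.636ms=3/10b
17) 4745.455ms=87/10b +163.636ms=3/10b
18) 4909.091ms=9b +818.182ms=3/2b
19) 5727.273ms=21/2b +409.091ms=3/4b
20) 6136.364ms=45/4b +409.091ms=3/4b
Σ=12b of 12 (110bpm 3/4) — PASS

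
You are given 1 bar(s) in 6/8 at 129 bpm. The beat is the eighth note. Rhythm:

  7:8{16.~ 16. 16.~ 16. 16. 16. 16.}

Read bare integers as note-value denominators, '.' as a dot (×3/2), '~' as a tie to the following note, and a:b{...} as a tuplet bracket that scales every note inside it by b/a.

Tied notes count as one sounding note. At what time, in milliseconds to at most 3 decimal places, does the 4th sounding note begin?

note 4 onset = 30/7b = 1993.355ms

1. 0.0ms @ 0 + 797.342ms (12/7)
2. 797.342ms @ 12/7 + 797.342ms (12/7)
3. 1594.684ms @ 24/7 + 398.671ms (6/7)
4. 1993.355ms @ 30/7 + 398.671ms (6/7)
5. 2392.027ms @ 36/7 + 398.671ms (6/7)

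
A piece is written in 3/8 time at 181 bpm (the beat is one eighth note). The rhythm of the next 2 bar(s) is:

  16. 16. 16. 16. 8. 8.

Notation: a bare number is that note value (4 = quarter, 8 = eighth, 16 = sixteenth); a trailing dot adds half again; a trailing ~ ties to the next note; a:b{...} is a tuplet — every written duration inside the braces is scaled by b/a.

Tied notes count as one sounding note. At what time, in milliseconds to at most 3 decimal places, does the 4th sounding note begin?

note 4 onset = 9/4b = 745.856ms

1. 0.0ms @ 0 + 248.619ms (3/4)
2. 248.619ms @ 3/4 + 248.619ms (3/4)
3. 497.238ms @ 3/2 + 248.619ms (3/4)
4. 745.856ms @ 9/4 + 248.619ms (3/4)
5. 994.475ms @ 3 + 497.238ms (3/2)
6. 1491.713ms @ 9/2 + 497.238ms (3/2)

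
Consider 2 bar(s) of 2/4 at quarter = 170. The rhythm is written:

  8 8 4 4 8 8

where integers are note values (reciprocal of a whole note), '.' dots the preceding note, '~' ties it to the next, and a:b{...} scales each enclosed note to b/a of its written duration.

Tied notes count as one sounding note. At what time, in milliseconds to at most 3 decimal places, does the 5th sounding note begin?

note 5 onset = 3b = 1058.824ms

1. 0.0ms @ 0 + 176.471ms (1/2)
2. 176.471ms @ 1/2 + 176.471ms (1/2)
3. 352.941ms @ 1 + 352.941ms (1)
4. 705.882ms @ 2 + 352.941ms (1)
5. 1058.824ms @ 3 + 176.471ms (1/2)
6. 1235.294ms @ 7/2 + 176.471ms (1/2)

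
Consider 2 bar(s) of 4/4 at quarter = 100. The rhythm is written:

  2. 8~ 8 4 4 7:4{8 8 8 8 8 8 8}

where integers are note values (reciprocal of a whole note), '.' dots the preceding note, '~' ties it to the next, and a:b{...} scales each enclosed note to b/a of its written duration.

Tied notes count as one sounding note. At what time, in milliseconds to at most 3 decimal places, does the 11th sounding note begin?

note 11 onset = 54/7b = 4628.571ms

1. 0.0ms @ 0 + 1800.0ms (3)
2. 1800.0ms @ 3 + 600.0ms (1)
3. 2400.0ms @ 4 + 600.0ms (1)
4. 3000.0ms @ 5 + 600.0ms (1)
5. 3600.0ms @ 6 + 171.429ms (2/7)
6. 3771.429ms @ 44/7 + 171.429ms (2/7)
7. 3942.857ms @ 46/7 + 171.429ms (2/7)
8. 4114.286ms @ 48/7 + 171.429ms (2/7)
9. 4285.714ms @ 50/7 + 171.429ms (2/7)
10. 4457.143ms @ 52/7 + 171.429ms (2/7)
11. 4628.571ms @ 54/7 + 171.429ms (2/7)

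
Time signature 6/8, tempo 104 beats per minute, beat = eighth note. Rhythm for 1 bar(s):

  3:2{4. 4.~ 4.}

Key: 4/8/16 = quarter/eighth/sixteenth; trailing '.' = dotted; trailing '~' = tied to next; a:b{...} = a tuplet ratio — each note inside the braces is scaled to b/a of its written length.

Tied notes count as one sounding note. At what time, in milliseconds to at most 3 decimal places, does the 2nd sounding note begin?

1. 0.0ms @ 0 + 1153.846ms (2)
2. 1153.846ms @ 2 + 2307.692ms (4)

note 2 onset = 2b = 1153.846ms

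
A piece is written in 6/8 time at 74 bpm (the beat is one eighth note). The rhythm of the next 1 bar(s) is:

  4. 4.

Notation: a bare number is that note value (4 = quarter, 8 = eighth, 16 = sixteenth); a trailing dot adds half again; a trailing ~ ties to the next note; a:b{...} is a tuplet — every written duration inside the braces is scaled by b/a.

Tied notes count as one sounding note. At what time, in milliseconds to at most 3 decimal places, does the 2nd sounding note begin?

1. 0.0ms @ 0 + 2432.432ms (3)
2. 2432.432ms @ 3 + 2432.432ms (3)

note 2 onset = 3b = 2432.432ms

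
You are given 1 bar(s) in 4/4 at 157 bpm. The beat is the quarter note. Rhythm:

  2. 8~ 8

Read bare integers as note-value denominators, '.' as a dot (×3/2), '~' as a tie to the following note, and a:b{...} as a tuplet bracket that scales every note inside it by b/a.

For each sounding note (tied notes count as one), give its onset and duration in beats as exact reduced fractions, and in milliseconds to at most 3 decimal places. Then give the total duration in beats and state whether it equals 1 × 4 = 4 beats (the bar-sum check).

1) 0.0ms=0b +1146.497ms=3b
2) 1146.497ms=3b +382.166ms=1b
Σ=4b of 4 (157bpm 4/4) — PASS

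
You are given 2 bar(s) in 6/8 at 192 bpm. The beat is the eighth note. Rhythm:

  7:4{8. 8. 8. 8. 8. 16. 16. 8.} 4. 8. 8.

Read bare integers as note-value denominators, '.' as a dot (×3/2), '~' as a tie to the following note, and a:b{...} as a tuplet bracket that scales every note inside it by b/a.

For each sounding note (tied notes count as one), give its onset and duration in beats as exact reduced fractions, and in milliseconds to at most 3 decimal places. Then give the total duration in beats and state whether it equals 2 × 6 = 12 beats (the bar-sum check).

1) 0.0ms=0b +267.857ms=6/7b
2) 267.857ms=6/7b +267.857ms=6/7b
3) 535.714ms=12/7b +267.857ms=6/7b
4) 803.571ms=18/7b +267.857ms=6/7b
5) 1071.429ms=24/7b +267.857ms=6/7b
6) 1339.286ms=30/7b +133.929ms=3/7b
7) 1473.214ms=33/7b +133.929ms=3/7b
8) 1607.143ms=36/7b +267.857ms=6/7b
9) 1875.0ms=6b +937.5ms=3b
10) 2812.5ms=9b +468.75ms=3/2b
11) 3281.25ms=21/2b +468.75ms=3/2b
Σ=12b of 12 (192bpm 6/8) — PASS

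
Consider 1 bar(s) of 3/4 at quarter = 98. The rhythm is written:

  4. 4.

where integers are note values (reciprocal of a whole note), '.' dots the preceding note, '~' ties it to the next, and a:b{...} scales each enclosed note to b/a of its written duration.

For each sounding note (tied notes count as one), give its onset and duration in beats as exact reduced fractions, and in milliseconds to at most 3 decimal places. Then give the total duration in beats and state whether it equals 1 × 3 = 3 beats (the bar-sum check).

1) 0.0ms=0b +918.367ms=3/2b
2) 918.367ms=3/2b +918.367ms=3/2b
Σ=3b of 3 (98bpm 3/4) — PASS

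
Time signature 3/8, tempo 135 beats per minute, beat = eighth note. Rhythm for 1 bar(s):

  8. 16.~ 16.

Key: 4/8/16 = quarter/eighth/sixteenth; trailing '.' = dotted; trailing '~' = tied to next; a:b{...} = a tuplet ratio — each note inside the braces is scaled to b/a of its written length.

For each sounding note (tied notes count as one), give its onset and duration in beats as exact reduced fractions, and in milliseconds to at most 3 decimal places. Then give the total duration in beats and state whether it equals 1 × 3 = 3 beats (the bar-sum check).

1) 0.0ms=0b +666.667ms=3/2b
2) 666.667ms=3/2b +666.667ms=3/2b
Σ=3b of 3 (135bpm 3/8) — PASS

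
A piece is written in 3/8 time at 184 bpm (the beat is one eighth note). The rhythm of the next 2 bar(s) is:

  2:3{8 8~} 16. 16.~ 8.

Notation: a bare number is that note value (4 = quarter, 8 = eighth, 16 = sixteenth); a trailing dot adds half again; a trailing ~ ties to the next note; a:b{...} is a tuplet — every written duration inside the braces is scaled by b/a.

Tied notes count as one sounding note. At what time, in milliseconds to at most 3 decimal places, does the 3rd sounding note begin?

1. 0.0ms @ 0 + 489.13ms (3/2)
2. 489.13ms @ 3/2 + 733.696ms (9/4)
3. 1222.826ms @ 15/4 + 733.696ms (9/4)

note 3 onset = 15/4b = 1222.826ms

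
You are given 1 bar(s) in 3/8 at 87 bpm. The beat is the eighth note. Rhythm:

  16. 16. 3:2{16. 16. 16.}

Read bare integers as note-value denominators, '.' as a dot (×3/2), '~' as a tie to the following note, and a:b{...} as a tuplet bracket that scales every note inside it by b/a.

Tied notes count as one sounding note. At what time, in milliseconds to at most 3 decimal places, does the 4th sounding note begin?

note 4 onset = 2b = 1379.31ms

1. 0.0ms @ 0 + 517.241ms (3/4)
2. 517.241ms @ 3/4 + 517.241ms (3/4)
3. 1034.483ms @ 3/2 + 344.828ms (1/2)
4. 1379.31ms @ 2 + 344.828ms (1/2)
5. 1724.138ms @ 5/2 + 344.828ms (1/2)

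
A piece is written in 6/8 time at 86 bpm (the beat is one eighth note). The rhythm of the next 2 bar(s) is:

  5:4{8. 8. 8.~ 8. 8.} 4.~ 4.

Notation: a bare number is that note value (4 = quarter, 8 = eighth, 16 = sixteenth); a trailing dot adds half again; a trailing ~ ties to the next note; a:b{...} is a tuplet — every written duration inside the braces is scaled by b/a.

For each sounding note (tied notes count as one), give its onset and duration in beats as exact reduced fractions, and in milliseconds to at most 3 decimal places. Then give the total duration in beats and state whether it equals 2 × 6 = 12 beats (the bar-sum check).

1) 0.0ms=0b +837.209ms=6/5b
2) 837.209ms=6/5b +837.209ms=6/5b
3) 1674.419ms=12/5b +1674.419ms=12/5b
4) 3348.837ms=24/5b +837.209ms=6/5b
5) 4186.047ms=6b +4186.047ms=6b
Σ=12b of 12 (86bpm 6/8) — PASS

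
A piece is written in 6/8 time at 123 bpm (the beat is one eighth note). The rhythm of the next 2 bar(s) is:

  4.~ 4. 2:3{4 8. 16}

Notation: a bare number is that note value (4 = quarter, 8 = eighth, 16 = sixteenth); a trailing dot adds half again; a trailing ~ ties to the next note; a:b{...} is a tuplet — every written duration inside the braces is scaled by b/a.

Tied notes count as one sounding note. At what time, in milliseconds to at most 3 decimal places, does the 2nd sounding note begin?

note 2 onset = 6b = 2926.829ms

1. 0.0ms @ 0 + 2926.829ms (6)
2. 2926.829ms @ 6 + 1463.415ms (3)
3. 4390.244ms @ 9 + 1097.561ms (9/4)
4. 5487.805ms @ 45/4 + 365.854ms (3/4)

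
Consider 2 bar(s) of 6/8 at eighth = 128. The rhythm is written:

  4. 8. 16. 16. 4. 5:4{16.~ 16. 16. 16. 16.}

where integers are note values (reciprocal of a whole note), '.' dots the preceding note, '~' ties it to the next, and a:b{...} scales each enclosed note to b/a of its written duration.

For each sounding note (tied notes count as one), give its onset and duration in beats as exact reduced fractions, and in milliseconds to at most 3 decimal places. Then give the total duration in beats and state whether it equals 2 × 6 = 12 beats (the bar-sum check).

1) 0.0ms=0b +1406.25ms=3b
2) 1406.25ms=3b +703.125ms=3/2b
3) 2109.375ms=9/2b +351.562ms=3/4b
4) 2460.938ms=21/4b +351.562ms=3/4b
5) 2812.5ms=6b +1406.25ms=3b
6) 4218.75ms=9b +562.5ms=6/5b
7) 4781.25ms=51/5b +281.25ms=3/5b
8) 5062.5ms=54/5b +281.25ms=3/5b
9) 5343.75ms=57/5b +281.25ms=3/5b
Σ=12b of 12 (128bpm 6/8) — PASS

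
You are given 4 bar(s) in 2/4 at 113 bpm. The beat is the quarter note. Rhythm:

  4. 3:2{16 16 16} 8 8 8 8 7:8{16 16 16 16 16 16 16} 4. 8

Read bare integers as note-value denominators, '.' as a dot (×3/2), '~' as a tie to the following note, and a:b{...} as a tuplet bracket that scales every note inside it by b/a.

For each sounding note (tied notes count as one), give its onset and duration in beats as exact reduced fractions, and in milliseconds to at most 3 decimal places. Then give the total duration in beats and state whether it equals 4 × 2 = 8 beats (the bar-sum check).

1) 0.0ms=0b +796.46ms=3/2b
2) 796.46ms=3/2b +88.496ms=1/6b
3) 884.956ms=5/3b +88.496ms=1/6b
4) 973.451ms=11/6b +88.496ms=1/6b
5) 1061.947ms=2b +265.487ms=1/2b
6) 1327.434ms=5/2b +265.487ms=1/2b
7) 1592.92ms=3b +265.487ms=1/2b
8) 1858.407ms=7/2b +265.487ms=1/2b
9) 2123.894ms=4b +151.707ms=2/7b
10) 2275.601ms=30/7b +151.707ms=2/7b
11) 2427.307ms=32/7b +151.707ms=2/7b
12) 2579.014ms=34/7b +151.707ms=2/7b
13) 2730.721ms=36/7b +151.707ms=2/7b
14) 2882.427ms=38/7b +151.707ms=2/7b
15) 3034.134ms=40/7b +151.707ms=2/7b
16) 3185.841ms=6b +796.46ms=3/2b
17) 3982.301ms=15/2b +265.487ms=1/2b
Σ=8b of 8 (113bpm 2/4) — PASS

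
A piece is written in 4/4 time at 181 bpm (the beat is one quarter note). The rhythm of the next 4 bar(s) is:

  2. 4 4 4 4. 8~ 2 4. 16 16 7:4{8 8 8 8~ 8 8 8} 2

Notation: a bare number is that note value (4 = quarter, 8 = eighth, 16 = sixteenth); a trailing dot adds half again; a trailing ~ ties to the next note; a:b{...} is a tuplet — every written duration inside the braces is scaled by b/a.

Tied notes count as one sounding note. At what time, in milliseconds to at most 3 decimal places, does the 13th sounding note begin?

note 13 onset = 90/7b = 4262.036ms

1. 0.0ms @ 0 + 994.475ms (3)
2. 994.475ms @ 3 + 331.492ms (1)
3. 1325.967ms @ 4 + 331.492ms (1)
4. 1657.459ms @ 5 + 331.492ms (1)
5. 1988.95ms @ 6 + 497.238ms (3/2)
6. 2486.188ms @ 15/2 + 828.729ms (5/2)
7. 3314.917ms @ 10 + 497.238ms (3/2)
8. 3812.155ms @ 23/2 + 82.873ms (1/4)
9. 3895.028ms @ 47/4 + 82.873ms (1/4)
10. 3977.901ms @ 12 + 94.712ms (2/7)
11. 4072.612ms @ 86/7 + 94.712ms (2/7)
12. 4167.324ms @ 88/7 + 94.712ms (2/7)
13. 4262.036ms @ 90/7 + 189.424ms (4/7)
14. 4451.46ms @ 94/7 + 94.712ms (2/7)
15. 4546.172ms @ 96/7 + 94.712ms (2/7)
16. 4640.884ms @ 14 + 662.983ms (2)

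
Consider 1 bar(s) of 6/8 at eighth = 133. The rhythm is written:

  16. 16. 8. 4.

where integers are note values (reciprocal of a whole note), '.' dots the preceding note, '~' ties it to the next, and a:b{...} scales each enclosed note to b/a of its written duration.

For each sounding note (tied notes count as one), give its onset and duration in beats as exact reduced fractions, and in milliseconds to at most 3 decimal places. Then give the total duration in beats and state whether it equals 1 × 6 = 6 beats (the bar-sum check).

1) 0.0ms=0b +338.346ms=3/4b
2) 338.346ms=3/4b +338.346ms=3/4b
3) 676.692ms=3/2b +676.692ms=3/2b
4) 1353.383ms=3b +1353.383ms=3b
Σ=6b of 6 (133bpm 6/8) — PASS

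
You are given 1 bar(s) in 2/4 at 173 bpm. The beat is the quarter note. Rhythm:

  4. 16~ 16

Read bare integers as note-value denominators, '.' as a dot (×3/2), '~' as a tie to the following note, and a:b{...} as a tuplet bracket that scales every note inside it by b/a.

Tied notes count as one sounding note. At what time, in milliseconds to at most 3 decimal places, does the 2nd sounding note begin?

1. 0.0ms @ 0 + 520.231ms (3/2)
2. 520.231ms @ 3/2 + 173.41ms (1/2)

note 2 onset = 3/2b = 520.231ms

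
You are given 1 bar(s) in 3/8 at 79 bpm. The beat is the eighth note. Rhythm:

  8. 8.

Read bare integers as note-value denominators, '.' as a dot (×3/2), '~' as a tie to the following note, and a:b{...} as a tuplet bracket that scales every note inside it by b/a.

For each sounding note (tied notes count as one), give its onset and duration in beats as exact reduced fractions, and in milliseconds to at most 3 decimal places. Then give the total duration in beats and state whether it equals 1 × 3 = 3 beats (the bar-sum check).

1) 0.0ms=0b +1139.241ms=3/2b
2) 1139.241ms=3/2b +1139.241ms=3/2b
Σ=3b of 3 (79bpm 3/8) — PASS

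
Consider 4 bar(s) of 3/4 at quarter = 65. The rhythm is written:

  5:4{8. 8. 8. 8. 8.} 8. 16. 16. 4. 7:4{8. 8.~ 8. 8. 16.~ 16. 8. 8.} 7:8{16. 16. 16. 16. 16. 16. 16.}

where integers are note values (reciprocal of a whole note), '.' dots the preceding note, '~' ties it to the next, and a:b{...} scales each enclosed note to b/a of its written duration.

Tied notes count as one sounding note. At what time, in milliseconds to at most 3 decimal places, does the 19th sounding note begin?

1. 0.0ms @ 0 + 553.846ms (3/5)
2. 553.846ms @ 3/5 + 553.846ms (3/5)
3. 1107.692ms @ 6/5 + 553.846ms (3/5)
4. 1661.538ms @ 9/5 + 553.846ms (3/5)
5. 2215.385ms @ 12/5 + 553.846ms (3/5)
6. 2769.231ms @ 3 + 692.308ms (3/4)
7. 3461.538ms @ 15/4 + 346.154ms (3/8)
8. 3807.692ms @ 33/8 + 346.154ms (3/8)
9. 4153.846ms @ 9/2 + 1384.615ms (3/2)
10. 5538.462ms @ 6 + 395.604ms (3/7)
11. 5934.066ms @ 45/7 + 791.209ms (6/7)
12. 6725.275ms @ 51/7 + 395.604ms (3/7)
13. 7120.879ms @ 54/7 + 395.604ms (3/7)
14. 7516.484ms @ 57/7 + 395.604ms (3/7)
15. 7912.088ms @ 60/7 + 395.604ms (3/7)
16. 8307.692ms @ 9 + 395.604ms (3/7)
17. 8703.297ms @ 66/7 + 395.604ms (3/7)
18. 9098.901ms @ 69/7 + 395.604ms (3/7)
19. 9494.505ms @ 72/7 + 395.604ms (3/7)
20. 9890.11ms @ 75/7 + 395.604ms (3/7)
21. 10285.714ms @ 78/7 + 395.604ms (3/7)
22. 10681.319ms @ 81/7 + 395.604ms (3/7)

note 19 onset = 72/7b = 9494.505ms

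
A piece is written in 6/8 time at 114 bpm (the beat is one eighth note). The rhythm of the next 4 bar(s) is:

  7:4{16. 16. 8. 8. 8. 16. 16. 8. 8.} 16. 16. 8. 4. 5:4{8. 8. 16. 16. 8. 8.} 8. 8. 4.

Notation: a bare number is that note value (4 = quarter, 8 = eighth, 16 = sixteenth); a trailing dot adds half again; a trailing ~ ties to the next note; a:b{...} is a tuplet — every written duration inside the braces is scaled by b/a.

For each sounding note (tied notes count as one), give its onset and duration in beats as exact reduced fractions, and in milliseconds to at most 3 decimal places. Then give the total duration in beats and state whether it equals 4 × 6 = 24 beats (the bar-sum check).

1) 0.0ms=0b +225.564ms=3/7b
2) 225.564ms=3/7b +225.564ms=3/7b
3) 451.128ms=6/7b +451.128ms=6/7b
4) 902.256ms=12/7b +451.128ms=6/7b
5) 1353.383ms=18/7b +451.128ms=6/7b
6) 1804.511ms=24/7b +225.564ms=3/7b
7) 2030.075ms=27/7b +225.564ms=3/7b
8) 2255.639ms=30/7b +451.128ms=6/7b
9) 2706.767ms=36/7b +451.128ms=6/7b
10) 3157.895ms=6b +394.737ms=3/4b
11) 3552.632ms=27/4b +394.737ms=3/4b
12) 3947.368ms=15/2b +789.474ms=3/2b
13) 4736.842ms=9b +1578.947ms=3b
14) 6315.789ms=12b +631.579ms=6/5b
15) 6947.368ms=66/5b +631.579ms=6/5b
16) 7578.947ms=72/5b +315.789ms=3/5b
17) 7894.737ms=15b +315.789ms=3/5b
18) 8210.526ms=78/5b +631.579ms=6/5b
19) 8842.105ms=84/5b +631.579ms=6/5b
20) 9473.684ms=18b +789.474ms=3/2b
21) 10263.158ms=39/2b +789.474ms=3/2b
22) 11052.632ms=21b +1578.947ms=3b
Σ=24b of 24 (114bpm 6/8) — PASS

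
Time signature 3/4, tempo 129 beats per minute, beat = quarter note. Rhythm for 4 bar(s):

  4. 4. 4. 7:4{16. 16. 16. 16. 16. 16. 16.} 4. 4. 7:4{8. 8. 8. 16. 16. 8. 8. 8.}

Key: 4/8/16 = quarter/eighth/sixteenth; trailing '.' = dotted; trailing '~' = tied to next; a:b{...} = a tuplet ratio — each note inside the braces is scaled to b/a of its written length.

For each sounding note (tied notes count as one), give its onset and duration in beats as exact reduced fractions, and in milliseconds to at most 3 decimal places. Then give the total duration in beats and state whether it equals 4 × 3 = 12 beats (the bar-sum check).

1) 0.0ms=0b +697.674ms=3/2b
2) 697.674ms=3/2b +697.674ms=3/2b
3) 1395.349ms=3b +697.674ms=3/2b
4) 2093.023ms=9/2b +99.668ms=3/14b
5) 2192.691ms=33/7b +99.668ms=3/14b
6) 2292.359ms=69/14b +99.668ms=3/14b
7) 2392.027ms=36/7b +99.668ms=3/14b
8) 2491.694ms=75/14b +99.668ms=3/14b
9) 2591.362ms=39/7b +99.668ms=3/14b
10) 2691.03ms=81/14b +99.668ms=3/14b
11) 2790.698ms=6b +697.674ms=3/2b
12) 3488.372ms=15/2b +697.674ms=3/2b
13) 4186.047ms=9b +199.336ms=3/7b
14) 4385.382ms=66/7b +199.336ms=3/7b
15) 4584.718ms=69/7b +199.336ms=3/7b
16) 4784.053ms=72/7b +99.668ms=3/14b
17) 4883.721ms=21/2b +99.668ms=3/14b
18) 4983.389ms=75/7b +199.336ms=3/7b
19) 5182.724ms=78/7b +199.336ms=3/7b
20) 5382.06ms=81/7b +199.336ms=3/7b
Σ=12b of 12 (129bpm 3/4) — PASS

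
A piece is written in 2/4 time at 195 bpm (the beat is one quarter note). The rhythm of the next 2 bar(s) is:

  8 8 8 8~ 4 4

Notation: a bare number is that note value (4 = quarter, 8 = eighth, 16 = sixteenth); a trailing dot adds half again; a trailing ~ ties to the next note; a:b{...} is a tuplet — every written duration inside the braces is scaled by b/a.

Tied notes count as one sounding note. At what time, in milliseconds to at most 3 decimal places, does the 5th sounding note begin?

note 5 onset = 3b = 923.077ms

1. 0.0ms @ 0 + 153.846ms (1/2)
2. 153.846ms @ 1/2 + 153.846ms (1/2)
3. 307.692ms @ 1 + 153.846ms (1/2)
4. 461.538ms @ 3/2 + 461.538ms (3/2)
5. 923.077ms @ 3 + 307.692ms (1)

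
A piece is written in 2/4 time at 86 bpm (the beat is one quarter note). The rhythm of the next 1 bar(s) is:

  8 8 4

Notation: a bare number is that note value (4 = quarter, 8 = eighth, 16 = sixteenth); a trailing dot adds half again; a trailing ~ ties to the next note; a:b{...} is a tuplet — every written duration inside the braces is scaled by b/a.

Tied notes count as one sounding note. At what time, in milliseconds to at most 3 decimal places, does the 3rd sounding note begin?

1. 0.0ms @ 0 + 348.837ms (1/2)
2. 348.837ms @ 1/2 + 348.837ms (1/2)
3. 697.674ms @ 1 + 697.674ms (1)

note 3 onset = 1b = 697.674ms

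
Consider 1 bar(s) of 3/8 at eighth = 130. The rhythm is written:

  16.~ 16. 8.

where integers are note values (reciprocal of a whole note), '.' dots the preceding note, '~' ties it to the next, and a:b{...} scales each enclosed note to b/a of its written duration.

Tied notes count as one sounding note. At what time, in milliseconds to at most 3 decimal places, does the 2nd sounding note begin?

note 2 onset = 3/2b = 692.308ms

1. 0.0ms @ 0 + 692.308ms (3/2)
2. 692.308ms @ 3/2 + 692.308ms (3/2)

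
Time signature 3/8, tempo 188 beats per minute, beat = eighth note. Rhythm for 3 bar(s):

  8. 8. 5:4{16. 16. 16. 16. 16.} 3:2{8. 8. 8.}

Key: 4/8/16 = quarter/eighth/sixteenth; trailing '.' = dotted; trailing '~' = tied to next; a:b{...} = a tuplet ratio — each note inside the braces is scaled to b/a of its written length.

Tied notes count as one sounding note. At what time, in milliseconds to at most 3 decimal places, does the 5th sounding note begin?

note 5 onset = 21/5b = 1340.426ms

1. 0.0ms @ 0 + 478.723ms (3/2)
2. 478.723ms @ 3/2 + 478.723ms (3/2)
3. 957.447ms @ 3 + 191.489ms (3/5)
4. 1148.936ms @ 18/5 + 191.489ms (3/5)
5. 1340.426ms @ 21/5 + 191.489ms (3/5)
6. 1531.915ms @ 24/5 + 191.489ms (3/5)
7. 1723.404ms @ 27/5 + 191.489ms (3/5)
8. 1914.894ms @ 6 + 319.149ms (1)
9. 2234.043ms @ 7 + 319.149ms (1)
10. 2553.191ms @ 8 + 319.149ms (1)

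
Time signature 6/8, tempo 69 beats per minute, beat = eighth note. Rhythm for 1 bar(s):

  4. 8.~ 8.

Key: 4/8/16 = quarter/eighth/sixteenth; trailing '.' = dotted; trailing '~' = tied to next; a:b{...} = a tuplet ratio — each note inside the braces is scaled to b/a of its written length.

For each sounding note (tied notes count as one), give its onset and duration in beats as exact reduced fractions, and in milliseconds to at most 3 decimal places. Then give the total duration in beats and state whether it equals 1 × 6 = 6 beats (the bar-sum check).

1) 0.0ms=0b +2608.696ms=3b
2) 2608.696ms=3b +2608.696ms=3b
Σ=6b of 6 (69bpm 6/8) — PASS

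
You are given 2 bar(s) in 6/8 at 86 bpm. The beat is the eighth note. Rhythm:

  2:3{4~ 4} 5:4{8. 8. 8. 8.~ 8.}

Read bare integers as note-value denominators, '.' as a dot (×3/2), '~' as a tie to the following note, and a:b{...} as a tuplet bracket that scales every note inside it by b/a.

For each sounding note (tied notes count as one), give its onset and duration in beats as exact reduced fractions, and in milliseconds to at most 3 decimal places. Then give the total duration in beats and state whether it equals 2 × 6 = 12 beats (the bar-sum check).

1) 0.0ms=0b +4186.047ms=6b
2) 4186.047ms=6b +837.209ms=6/5b
3) 5023.256ms=36/5b +837.209ms=6/5b
4) 5860.465ms=42/5b +837.209ms=6/5b
5) 6697.674ms=48/5b +1674.419ms=12/5b
Σ=12b of 12 (86bpm 6/8) — PASS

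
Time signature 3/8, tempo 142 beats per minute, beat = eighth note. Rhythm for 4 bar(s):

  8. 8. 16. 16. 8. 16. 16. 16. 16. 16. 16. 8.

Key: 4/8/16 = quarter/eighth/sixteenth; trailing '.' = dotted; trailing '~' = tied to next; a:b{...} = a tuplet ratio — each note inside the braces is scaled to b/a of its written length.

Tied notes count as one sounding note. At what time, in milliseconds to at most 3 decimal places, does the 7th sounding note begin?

note 7 onset = 27/4b = 2852.113ms

1. 0.0ms @ 0 + 633.803ms (3/2)
2. 633.803ms @ 3/2 + 633.803ms (3/2)
3. 1267.606ms @ 3 + 316.901ms (3/4)
4. 1584.507ms @ 15/4 + 316.901ms (3/4)
5. 1901.408ms @ 9/2 + 633.803ms (3/2)
6. 2535.211ms @ 6 + 316.901ms (3/4)
7. 2852.113ms @ 27/4 + 316.901ms (3/4)
8. 3169.014ms @ 15/2 + 316.901ms (3/4)
9. 3485.915ms @ 33/4 + 316.901ms (3/4)
10. 3802.817ms @ 9 + 316.901ms (3/4)
11. 4119.718ms @ 39/4 + 316.901ms (3/4)
12. 4436.62ms @ 21/2 + 633.803ms (3/2)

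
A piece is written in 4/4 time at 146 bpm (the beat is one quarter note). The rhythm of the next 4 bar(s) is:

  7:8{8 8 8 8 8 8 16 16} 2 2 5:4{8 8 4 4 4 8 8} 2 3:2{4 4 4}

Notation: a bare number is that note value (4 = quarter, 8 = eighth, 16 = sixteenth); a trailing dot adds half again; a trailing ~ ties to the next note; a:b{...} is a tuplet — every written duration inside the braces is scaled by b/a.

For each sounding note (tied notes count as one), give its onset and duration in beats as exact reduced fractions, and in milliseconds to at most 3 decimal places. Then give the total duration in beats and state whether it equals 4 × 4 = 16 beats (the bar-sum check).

1) 0.0ms=0b +234.834ms=4/7b
2) 234.834ms=4/7b +234.834ms=4/7b
3) 469.667ms=8/7b +234.834ms=4/7b
4) 704.501ms=12/7b +234.834ms=4/7b
5) 939.335ms=16/7b +234.834ms=4/7b
6) 1174.168ms=20/7b +234.834ms=4/7b
7) 1409.002ms=24/7b +117.417ms=2/7b
8) 1526.419ms=26/7b +117.417ms=2/7b
9) 1643.836ms=4b +821.918ms=2b
10) 2465.753ms=6b +821.918ms=2b
11) 3287.671ms=8b +164.384ms=2/5b
12) 3452.055ms=42/5b +164.384ms=2/5b
13) 3616.438ms=44/5b +328.767ms=4/5b
14) 3945.205ms=48/5b +328.767ms=4/5b
15) 4273.973ms=52/5b +328.767ms=4/5b
16) 4602.74ms=56/5b +164.384ms=2/5b
17) 4767.123ms=58/5b +164.384ms=2/5b
18) 4931.507ms=12b +821.918ms=2b
19) 5753.425ms=14b +273.973ms=2/3b
20) 6027.397ms=44/3b +273.973ms=2/3b
21) 6301.37ms=46/3b +273.973ms=2/3b
Σ=16b of 16 (146bpm 4/4) — PASS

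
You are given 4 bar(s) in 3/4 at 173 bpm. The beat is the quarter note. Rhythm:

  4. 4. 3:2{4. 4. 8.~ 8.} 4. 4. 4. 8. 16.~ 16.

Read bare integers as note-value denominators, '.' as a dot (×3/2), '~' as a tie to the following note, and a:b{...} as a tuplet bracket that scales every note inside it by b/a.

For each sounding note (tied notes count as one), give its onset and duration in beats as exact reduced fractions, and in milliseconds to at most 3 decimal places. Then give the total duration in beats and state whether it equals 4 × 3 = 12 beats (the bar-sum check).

1) 0.0ms=0b +520.231ms=3/2b
2) 520.231ms=3/2b +520.231ms=3/2b
3) 1040.462ms=3b +346.821ms=1b
4) 1387.283ms=4b +346.821ms=1b
5) 1734.104ms=5b +346.821ms=1b
6) 2080.925ms=6b +520.231ms=3/2b
7) 2601.156ms=15/2b +520.231ms=3/2b
8) 3121.387ms=9b +520.231ms=3/2b
9) 3641.618ms=21/2b +260.116ms=3/4b
10) 3901.734ms=45/4b +260.116ms=3/4b
Σ=12b of 12 (173bpm 3/4) — PASS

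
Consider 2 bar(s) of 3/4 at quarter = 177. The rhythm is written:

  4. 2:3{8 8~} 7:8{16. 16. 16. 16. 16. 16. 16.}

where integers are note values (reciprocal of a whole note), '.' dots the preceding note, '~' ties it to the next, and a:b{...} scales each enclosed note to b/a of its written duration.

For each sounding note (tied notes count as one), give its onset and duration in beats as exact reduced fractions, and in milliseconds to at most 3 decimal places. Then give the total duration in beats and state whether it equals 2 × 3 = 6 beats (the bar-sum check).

1) 0.0ms=0b +508.475ms=3/2b
2) 508.475ms=3/2b +254.237ms=3/4b
3) 762.712ms=9/4b +399.516ms=33/28b
4) 1162.228ms=24/7b +145.278ms=3/7b
5) 1307.506ms=27/7b +145.278ms=3/7b
6) 1452.785ms=30/7b +145.278ms=3/7b
7) 1598.063ms=33/7b +145.278ms=3/7b
8) 1743.341ms=36/7b +145.278ms=3/7b
9) 1888.62ms=39/7b +145.278ms=3/7b
Σ=6b of 6 (177bpm 3/4) — PASS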